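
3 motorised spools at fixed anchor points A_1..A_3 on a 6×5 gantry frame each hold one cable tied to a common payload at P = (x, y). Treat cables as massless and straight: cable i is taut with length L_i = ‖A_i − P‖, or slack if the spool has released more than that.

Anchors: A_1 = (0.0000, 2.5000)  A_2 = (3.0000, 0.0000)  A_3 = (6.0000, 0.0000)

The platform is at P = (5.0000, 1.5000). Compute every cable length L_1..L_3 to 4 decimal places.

(5.0990, 2.5000, 1.8028)

cable 1: Δx=-5.0000, Δy=1.0000; L_1 = √(Δx²+Δy²) = 5.0990
cable 2: Δx=-2.0000, Δy=-1.5000; L_2 = √(Δx²+Δy²) = 2.5000
cable 3: Δx=1.0000, Δy=-1.5000; L_3 = √(Δx²+Δy²) = 1.8028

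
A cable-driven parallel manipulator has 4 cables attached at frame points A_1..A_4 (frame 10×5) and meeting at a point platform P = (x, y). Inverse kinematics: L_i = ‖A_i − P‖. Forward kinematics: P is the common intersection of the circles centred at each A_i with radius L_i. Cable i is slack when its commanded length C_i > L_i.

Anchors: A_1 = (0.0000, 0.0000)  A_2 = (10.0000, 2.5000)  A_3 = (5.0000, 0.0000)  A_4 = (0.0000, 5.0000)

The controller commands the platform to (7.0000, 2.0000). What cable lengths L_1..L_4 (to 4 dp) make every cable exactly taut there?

L_1 = √((0.0000−7.0000)² + (0.0000−2.0000)²) = 7.2801
L_2 = √((10.0000−7.0000)² + (2.5000−2.0000)²) = 3.0414
L_3 = √((5.0000−7.0000)² + (0.0000−2.0000)²) = 2.8284
L_4 = √((0.0000−7.0000)² + (5.0000−2.0000)²) = 7.6158

(7.2801, 3.0414, 2.8284, 7.6158)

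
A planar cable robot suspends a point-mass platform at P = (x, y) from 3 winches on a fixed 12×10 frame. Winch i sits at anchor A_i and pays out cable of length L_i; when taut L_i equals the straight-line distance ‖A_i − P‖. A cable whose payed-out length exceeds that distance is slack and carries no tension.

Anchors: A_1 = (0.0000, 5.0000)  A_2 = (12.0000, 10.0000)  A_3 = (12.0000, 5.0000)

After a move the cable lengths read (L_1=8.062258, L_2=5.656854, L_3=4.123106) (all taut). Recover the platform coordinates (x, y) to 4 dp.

(8.0000, 6.0000)

each cable: (A_i−P)·(A_i−P) = L_i²; let q_i = ‖A_i‖²−L_i²
q_1 = 0.0000+25.0000−65.0000 = -40.0000
row 1: -24.0000x − 10.0000y = -252.0000  (q_2=212.0000)
row 2: -24.0000x + 0.0000y = -192.0000  (q_3=152.0000)
Cramer on rows 1–2 → x = 8.0000, y = 6.0000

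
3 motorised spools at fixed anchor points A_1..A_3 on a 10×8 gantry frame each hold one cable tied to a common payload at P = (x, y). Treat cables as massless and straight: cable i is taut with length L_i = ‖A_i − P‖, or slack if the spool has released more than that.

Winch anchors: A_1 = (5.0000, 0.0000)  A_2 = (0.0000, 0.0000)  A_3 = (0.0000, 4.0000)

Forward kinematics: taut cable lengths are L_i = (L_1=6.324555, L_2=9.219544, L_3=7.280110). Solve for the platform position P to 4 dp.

expand ‖A_i−P‖²=L_i² and subtract eq 1 (c_i ≔ ‖A_i‖²−L_i²)
c_1 = 25.0000+0.0000−40.0000 = -15.0000
eq1−eq2 → [10.0000  0.0000]·P = 70.0000
eq1−eq3 → [10.0000  -8.0000]·P = 22.0000
2×2 solve → P = (7.0000, 6.0000)

(7.0000, 6.0000)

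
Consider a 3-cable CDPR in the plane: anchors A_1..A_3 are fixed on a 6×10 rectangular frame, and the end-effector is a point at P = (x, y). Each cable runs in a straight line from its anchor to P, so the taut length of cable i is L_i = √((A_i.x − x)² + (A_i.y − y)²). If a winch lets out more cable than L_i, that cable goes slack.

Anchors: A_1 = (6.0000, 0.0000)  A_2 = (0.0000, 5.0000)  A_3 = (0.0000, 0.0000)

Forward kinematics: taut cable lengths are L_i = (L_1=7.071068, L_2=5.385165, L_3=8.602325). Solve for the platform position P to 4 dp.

(5.0000, 7.0000)

each cable: (A_i−P)·(A_i−P) = L_i²; let k_i = ‖A_i‖²−L_i²
k_1 = 36.0000+0.0000−50.0000 = -14.0000
row 1: 12.0000x − 10.0000y = -10.0000  (k_2=-4.0000)
row 2: 12.0000x + 0.0000y = 60.0000  (k_3=-74.0000)
Cramer on rows 1–2 → x = 5.0000, y = 7.0000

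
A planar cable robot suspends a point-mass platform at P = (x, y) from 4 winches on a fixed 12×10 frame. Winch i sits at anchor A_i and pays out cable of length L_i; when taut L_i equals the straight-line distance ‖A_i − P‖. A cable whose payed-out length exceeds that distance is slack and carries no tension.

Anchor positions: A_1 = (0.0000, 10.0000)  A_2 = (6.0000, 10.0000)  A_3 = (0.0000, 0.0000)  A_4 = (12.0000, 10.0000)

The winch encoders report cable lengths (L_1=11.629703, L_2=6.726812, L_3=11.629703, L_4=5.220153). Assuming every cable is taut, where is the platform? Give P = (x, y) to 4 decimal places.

each cable: (A_i−P)·(A_i−P) = L_i²; let k_i = ‖A_i‖²−L_i²
k_1 = 0.0000+100.0000−135.2500 = -35.2500
row 1: -12.0000x + 0.0000y = -126.0000  (k_2=90.7500)
row 2: 0.0000x + 20.0000y = 100.0000  (k_3=-135.2500)
row 3: -24.0000x + 0.0000y = -252.0000  (k_4=216.7500)
Cramer on rows 1–2 → x = 10.5000, y = 5.0000
check cable 4: ‖A_4−P‖² = 27.2500 ≈ L_4² = 27.2500 ✓

(10.5000, 5.0000)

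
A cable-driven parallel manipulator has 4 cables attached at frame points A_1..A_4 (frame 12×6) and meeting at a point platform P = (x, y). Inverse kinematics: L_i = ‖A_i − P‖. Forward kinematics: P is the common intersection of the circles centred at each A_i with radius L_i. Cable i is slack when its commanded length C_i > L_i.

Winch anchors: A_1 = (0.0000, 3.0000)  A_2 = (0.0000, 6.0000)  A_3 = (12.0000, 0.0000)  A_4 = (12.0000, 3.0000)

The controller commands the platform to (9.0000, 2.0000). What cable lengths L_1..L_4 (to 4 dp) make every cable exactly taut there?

L_1: Δ = A_1−P = (-9.0000, 1.0000) → ‖Δ‖ = √82.0000 = 9.0554
L_2: Δ = A_2−P = (-9.0000, 4.0000) → ‖Δ‖ = √97.0000 = 9.8489
L_3: Δ = A_3−P = (3.0000, -2.0000) → ‖Δ‖ = √13.0000 = 3.6056
L_4: Δ = A_4−P = (3.0000, 1.0000) → ‖Δ‖ = √10.0000 = 3.1623

(9.0554, 9.8489, 3.6056, 3.1623)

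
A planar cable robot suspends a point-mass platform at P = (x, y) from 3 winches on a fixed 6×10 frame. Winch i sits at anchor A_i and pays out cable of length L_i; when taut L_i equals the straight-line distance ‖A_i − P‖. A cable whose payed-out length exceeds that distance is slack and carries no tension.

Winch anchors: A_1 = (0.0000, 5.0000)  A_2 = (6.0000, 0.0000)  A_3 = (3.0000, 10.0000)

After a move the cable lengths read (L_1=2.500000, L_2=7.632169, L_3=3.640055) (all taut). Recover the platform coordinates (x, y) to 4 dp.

each cable: (A_i−P)·(A_i−P) = L_i²; let k_i = ‖A_i‖²−L_i²
k_1 = 0.0000+25.0000−6.2500 = 18.7500
row 1: -12.0000x + 10.0000y = 41.0000  (k_2=-22.2500)
row 2: -6.0000x − 10.0000y = -77.0000  (k_3=95.7500)
Cramer on rows 1–2 → x = 2.0000, y = 6.5000

(2.0000, 6.5000)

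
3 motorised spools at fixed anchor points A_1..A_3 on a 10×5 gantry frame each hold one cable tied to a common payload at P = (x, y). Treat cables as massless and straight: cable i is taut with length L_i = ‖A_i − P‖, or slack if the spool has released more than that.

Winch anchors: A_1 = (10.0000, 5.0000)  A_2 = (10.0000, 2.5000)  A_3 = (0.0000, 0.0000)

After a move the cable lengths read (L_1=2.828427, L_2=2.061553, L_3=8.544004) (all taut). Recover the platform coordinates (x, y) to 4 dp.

(8.0000, 3.0000)

each cable: (A_i−P)·(A_i−P) = L_i²; let q_i = ‖A_i‖²−L_i²
q_1 = 100.0000+25.0000−8.0000 = 117.0000
row 1: 0.0000x + 5.0000y = 15.0000  (q_2=102.0000)
row 2: 20.0000x + 10.0000y = 190.0000  (q_3=-73.0000)
Cramer on rows 1–2 → x = 8.0000, y = 3.0000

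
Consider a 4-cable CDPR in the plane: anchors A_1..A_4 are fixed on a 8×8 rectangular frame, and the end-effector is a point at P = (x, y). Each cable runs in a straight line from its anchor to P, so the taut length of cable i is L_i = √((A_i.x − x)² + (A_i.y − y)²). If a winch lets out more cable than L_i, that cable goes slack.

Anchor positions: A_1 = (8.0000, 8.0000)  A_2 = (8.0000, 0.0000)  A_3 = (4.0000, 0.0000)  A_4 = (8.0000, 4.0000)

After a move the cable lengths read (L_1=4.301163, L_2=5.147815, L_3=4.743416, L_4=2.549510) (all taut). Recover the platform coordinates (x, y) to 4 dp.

(5.5000, 4.5000)

each cable: (A_i−P)·(A_i−P) = L_i²; let k_i = ‖A_i‖²−L_i²
k_1 = 64.0000+64.0000−18.5000 = 109.5000
row 1: 0.0000x + 16.0000y = 72.0000  (k_2=37.5000)
row 2: 8.0000x + 16.0000y = 116.0000  (k_3=-6.5000)
row 3: 0.0000x + 8.0000y = 36.0000  (k_4=73.5000)
Cramer on rows 1–2 → x = 5.5000, y = 4.5000
check cable 4: ‖A_4−P‖² = 6.5000 ≈ L_4² = 6.5000 ✓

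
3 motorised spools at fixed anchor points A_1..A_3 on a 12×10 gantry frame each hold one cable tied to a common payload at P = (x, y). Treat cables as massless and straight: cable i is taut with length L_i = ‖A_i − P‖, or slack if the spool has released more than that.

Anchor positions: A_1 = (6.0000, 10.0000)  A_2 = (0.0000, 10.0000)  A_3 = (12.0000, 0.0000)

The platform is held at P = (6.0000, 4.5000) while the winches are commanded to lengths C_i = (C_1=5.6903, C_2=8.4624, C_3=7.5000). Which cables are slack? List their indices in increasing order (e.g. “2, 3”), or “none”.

1, 2

i=1: geometric 5.5000 vs commanded 5.6903 ⇒ slack
i=2: geometric 8.1394 vs commanded 8.4624 ⇒ slack
i=3: geometric 7.5000 vs commanded 7.5000 ⇒ taut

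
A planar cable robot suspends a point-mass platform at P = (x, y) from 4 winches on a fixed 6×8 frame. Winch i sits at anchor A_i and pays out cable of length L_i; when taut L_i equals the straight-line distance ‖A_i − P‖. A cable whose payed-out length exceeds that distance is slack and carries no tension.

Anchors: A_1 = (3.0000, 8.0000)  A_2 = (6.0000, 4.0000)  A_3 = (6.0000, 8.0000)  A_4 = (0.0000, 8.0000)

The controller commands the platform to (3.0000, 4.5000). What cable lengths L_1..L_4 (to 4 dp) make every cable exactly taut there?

(3.5000, 3.0414, 4.6098, 4.6098)

cable 1: Δx=0.0000, Δy=3.5000; L_1 = √(Δx²+Δy²) = 3.5000
cable 2: Δx=3.0000, Δy=-0.5000; L_2 = √(Δx²+Δy²) = 3.0414
cable 3: Δx=3.0000, Δy=3.5000; L_3 = √(Δx²+Δy²) = 4.6098
cable 4: Δx=-3.0000, Δy=3.5000; L_4 = √(Δx²+Δy²) = 4.6098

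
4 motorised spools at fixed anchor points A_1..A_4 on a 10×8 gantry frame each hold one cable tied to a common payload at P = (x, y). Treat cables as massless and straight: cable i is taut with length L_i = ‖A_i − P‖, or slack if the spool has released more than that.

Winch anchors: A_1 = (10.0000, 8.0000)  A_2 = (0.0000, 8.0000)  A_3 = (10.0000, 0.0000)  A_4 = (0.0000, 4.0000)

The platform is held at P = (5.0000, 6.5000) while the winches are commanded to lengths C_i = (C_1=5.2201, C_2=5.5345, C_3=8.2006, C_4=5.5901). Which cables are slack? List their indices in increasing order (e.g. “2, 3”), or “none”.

i=1: geometric 5.2202 vs commanded 5.2201 ⇒ taut
i=2: geometric 5.2202 vs commanded 5.5345 ⇒ slack
i=3: geometric 8.2006 vs commanded 8.2006 ⇒ taut
i=4: geometric 5.5902 vs commanded 5.5901 ⇒ taut

2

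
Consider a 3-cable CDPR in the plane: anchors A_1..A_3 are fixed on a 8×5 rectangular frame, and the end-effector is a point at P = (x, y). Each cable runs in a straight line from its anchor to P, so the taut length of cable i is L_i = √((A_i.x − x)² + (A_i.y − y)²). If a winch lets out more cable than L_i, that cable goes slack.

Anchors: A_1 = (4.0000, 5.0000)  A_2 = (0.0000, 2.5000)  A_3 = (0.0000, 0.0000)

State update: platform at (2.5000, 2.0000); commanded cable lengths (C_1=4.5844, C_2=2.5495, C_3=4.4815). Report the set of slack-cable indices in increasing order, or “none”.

i=1: geometric 3.3541 vs commanded 4.5844 ⇒ slack
i=2: geometric 2.5495 vs commanded 2.5495 ⇒ taut
i=3: geometric 3.2016 vs commanded 4.4815 ⇒ slack

1, 3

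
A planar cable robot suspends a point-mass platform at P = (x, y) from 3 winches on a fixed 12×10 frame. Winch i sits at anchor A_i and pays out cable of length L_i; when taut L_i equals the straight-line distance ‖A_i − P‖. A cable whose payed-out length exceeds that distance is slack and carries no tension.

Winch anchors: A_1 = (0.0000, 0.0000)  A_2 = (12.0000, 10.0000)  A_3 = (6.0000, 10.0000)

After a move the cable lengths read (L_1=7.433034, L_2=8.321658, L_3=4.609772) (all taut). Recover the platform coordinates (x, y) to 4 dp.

(5.0000, 5.5000)

expand ‖A_i−P‖²=L_i² and subtract eq 1 (k_i ≔ ‖A_i‖²−L_i²)
k_1 = 0.0000+0.0000−55.2500 = -55.2500
eq1−eq2 → [-24.0000  -20.0000]·P = -230.0000
eq1−eq3 → [-12.0000  -20.0000]·P = -170.0000
2×2 solve → P = (5.0000, 5.5000)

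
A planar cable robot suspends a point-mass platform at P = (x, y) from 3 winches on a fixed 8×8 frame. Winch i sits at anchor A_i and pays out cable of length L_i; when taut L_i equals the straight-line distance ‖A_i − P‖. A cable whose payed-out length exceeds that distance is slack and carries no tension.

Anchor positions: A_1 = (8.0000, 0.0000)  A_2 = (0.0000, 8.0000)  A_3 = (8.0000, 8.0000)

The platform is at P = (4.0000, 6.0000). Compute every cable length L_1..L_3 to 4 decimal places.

(7.2111, 4.4721, 4.4721)

L_1: Δ = A_1−P = (4.0000, -6.0000) → ‖Δ‖ = √52.0000 = 7.2111
L_2: Δ = A_2−P = (-4.0000, 2.0000) → ‖Δ‖ = √20.0000 = 4.4721
L_3: Δ = A_3−P = (4.0000, 2.0000) → ‖Δ‖ = √20.0000 = 4.4721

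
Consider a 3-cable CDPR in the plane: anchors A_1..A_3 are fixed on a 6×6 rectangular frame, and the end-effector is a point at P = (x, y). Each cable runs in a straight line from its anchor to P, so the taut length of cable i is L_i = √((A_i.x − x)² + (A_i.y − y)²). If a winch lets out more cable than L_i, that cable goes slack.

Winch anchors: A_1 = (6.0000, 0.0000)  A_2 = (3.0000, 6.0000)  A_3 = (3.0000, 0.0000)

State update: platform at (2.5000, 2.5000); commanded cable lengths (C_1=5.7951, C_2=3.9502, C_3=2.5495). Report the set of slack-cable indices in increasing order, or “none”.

cable 1: √((3.5000)²+(-2.5000)²)=4.3012, C_1=5.7951: slack
cable 2: √((0.5000)²+(3.5000)²)=3.5355, C_2=3.9502: slack
cable 3: √((0.5000)²+(-2.5000)²)=2.5495, C_3=2.5495: taut

1, 2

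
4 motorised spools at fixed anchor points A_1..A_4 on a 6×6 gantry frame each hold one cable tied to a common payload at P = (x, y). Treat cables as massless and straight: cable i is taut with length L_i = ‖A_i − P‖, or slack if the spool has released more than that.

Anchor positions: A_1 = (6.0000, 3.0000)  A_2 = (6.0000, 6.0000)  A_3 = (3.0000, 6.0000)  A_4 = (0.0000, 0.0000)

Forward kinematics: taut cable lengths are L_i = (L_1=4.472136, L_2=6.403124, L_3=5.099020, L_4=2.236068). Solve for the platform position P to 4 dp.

(2.0000, 1.0000)

circle eqns → linear via eq_j − eq_1; set q_j = A_j·A_j − L_j²
q_1 = 36.0000+9.0000−20.0000 = 25.0000
0.0000·x − 6.0000·y = q_1−q_2 = -6.0000
6.0000·x − 6.0000·y = q_1−q_3 = 6.0000
12.0000·x + 6.0000·y = q_1−q_4 = 30.0000
solve first two rows → x=2.0000, y=1.0000
check cable 4: ‖A_4−P‖² = 5.0000 ≈ L_4² = 5.0000 ✓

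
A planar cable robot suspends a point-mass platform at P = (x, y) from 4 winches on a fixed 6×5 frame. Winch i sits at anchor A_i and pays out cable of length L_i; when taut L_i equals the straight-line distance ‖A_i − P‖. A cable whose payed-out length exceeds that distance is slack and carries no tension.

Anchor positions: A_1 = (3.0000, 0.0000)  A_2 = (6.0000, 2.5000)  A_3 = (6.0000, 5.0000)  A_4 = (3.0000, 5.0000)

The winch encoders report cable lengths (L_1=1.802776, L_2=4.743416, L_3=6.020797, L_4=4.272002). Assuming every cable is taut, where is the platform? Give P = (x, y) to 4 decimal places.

(1.5000, 1.0000)

circle eqns → linear via eq_j − eq_1; set c_j = A_j·A_j − L_j²
c_1 = 9.0000+0.0000−3.2500 = 5.7500
-6.0000·x − 5.0000·y = c_1−c_2 = -14.0000
-6.0000·x − 10.0000·y = c_1−c_3 = -19.0000
0.0000·x − 10.0000·y = c_1−c_4 = -10.0000
solve first two rows → x=1.5000, y=1.0000
check cable 4: ‖A_4−P‖² = 18.2500 ≈ L_4² = 18.2500 ✓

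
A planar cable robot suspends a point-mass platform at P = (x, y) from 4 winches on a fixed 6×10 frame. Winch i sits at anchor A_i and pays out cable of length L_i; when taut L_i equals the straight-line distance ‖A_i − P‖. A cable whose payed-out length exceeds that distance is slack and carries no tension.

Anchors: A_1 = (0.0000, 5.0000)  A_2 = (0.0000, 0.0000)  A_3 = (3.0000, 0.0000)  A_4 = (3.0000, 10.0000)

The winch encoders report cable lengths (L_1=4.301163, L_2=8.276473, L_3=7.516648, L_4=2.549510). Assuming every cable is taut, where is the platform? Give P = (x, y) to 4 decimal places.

circle eqns → linear via eq_j − eq_1; set c_j = A_j·A_j − L_j²
c_1 = 0.0000+25.0000−18.5000 = 6.5000
0.0000·x + 10.0000·y = c_1−c_2 = 75.0000
-6.0000·x + 10.0000·y = c_1−c_3 = 54.0000
-6.0000·x − 10.0000·y = c_1−c_4 = -96.0000
solve first two rows → x=3.5000, y=7.5000
check cable 4: ‖A_4−P‖² = 6.5000 ≈ L_4² = 6.5000 ✓

(3.5000, 7.5000)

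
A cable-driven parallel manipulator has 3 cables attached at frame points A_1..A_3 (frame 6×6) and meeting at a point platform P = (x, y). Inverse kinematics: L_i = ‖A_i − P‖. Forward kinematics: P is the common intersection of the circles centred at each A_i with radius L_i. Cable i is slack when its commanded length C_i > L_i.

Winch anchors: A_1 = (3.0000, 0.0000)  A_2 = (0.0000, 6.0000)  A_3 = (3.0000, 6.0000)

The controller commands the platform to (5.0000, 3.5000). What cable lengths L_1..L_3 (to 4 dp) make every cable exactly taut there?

cable 1: Δx=-2.0000, Δy=-3.5000; L_1 = √(Δx²+Δy²) = 4.0311
cable 2: Δx=-5.0000, Δy=2.5000; L_2 = √(Δx²+Δy²) = 5.5902
cable 3: Δx=-2.0000, Δy=2.5000; L_3 = √(Δx²+Δy²) = 3.2016

(4.0311, 5.5902, 3.2016)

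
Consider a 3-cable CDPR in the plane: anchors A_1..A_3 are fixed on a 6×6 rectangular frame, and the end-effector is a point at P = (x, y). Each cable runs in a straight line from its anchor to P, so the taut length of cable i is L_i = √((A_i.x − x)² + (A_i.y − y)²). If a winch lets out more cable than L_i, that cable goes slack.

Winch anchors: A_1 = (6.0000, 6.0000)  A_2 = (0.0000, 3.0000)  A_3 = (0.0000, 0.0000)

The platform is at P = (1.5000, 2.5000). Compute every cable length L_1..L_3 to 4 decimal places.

(5.7009, 1.5811, 2.9155)

L_1 = √((6.0000−1.5000)² + (6.0000−2.5000)²) = 5.7009
L_2 = √((0.0000−1.5000)² + (3.0000−2.5000)²) = 1.5811
L_3 = √((0.0000−1.5000)² + (0.0000−2.5000)²) = 2.9155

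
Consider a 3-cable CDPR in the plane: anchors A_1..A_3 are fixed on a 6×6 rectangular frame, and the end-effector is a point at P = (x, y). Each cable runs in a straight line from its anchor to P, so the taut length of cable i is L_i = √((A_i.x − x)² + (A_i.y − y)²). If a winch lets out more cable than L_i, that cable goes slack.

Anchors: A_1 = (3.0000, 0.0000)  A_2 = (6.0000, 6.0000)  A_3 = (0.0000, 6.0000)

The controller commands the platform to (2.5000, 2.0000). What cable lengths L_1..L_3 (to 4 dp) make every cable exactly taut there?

(2.0616, 5.3151, 4.7170)

cable 1: Δx=0.5000, Δy=-2.0000; L_1 = √(Δx²+Δy²) = 2.0616
cable 2: Δx=3.5000, Δy=4.0000; L_2 = √(Δx²+Δy²) = 5.3151
cable 3: Δx=-2.5000, Δy=4.0000; L_3 = √(Δx²+Δy²) = 4.7170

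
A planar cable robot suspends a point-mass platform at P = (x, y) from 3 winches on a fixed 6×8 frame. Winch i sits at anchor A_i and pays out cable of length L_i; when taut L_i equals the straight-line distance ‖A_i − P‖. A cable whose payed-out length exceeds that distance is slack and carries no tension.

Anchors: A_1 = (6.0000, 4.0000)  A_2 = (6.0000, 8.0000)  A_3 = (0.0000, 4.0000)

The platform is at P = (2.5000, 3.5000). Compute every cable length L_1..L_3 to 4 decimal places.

(3.5355, 5.7009, 2.5495)

L_1 = √((6.0000−2.5000)² + (4.0000−3.5000)²) = 3.5355
L_2 = √((6.0000−2.5000)² + (8.0000−3.5000)²) = 5.7009
L_3 = √((0.0000−2.5000)² + (4.0000−3.5000)²) = 2.5495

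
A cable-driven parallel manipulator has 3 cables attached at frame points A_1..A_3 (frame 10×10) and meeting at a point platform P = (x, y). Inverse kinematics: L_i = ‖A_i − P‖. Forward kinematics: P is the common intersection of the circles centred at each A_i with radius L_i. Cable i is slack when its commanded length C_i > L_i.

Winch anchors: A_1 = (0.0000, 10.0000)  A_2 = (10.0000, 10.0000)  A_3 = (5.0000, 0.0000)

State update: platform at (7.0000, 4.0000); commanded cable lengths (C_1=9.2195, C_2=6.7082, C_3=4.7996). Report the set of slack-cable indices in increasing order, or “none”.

3

cable 1: L_1 = ‖A_1−P‖ = 9.2195;  C_1 = 9.2195 → taut
cable 2: L_2 = ‖A_2−P‖ = 6.7082;  C_2 = 6.7082 → taut
cable 3: L_3 = ‖A_3−P‖ = 4.4721;  C_3 = 4.7996 → slack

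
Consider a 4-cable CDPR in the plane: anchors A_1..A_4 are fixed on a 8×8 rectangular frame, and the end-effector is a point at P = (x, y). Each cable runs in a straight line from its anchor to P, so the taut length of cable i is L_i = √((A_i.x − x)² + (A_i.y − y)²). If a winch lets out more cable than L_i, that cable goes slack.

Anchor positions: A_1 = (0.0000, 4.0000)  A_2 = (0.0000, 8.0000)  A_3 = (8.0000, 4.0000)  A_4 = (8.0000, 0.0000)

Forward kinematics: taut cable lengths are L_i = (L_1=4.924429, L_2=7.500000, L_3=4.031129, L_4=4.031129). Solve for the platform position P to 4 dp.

expand ‖A_i−P‖²=L_i² and subtract eq 1 (c_i ≔ ‖A_i‖²−L_i²)
c_1 = 0.0000+16.0000−24.2500 = -8.2500
eq1−eq2 → [0.0000  -8.0000]·P = -16.0000
eq1−eq3 → [-16.0000  0.0000]·P = -72.0000
eq1−eq4 → [-16.0000  8.0000]·P = -56.0000
2×2 solve → P = (4.5000, 2.0000)
check cable 4: ‖A_4−P‖² = 16.2500 ≈ L_4² = 16.2500 ✓

(4.5000, 2.0000)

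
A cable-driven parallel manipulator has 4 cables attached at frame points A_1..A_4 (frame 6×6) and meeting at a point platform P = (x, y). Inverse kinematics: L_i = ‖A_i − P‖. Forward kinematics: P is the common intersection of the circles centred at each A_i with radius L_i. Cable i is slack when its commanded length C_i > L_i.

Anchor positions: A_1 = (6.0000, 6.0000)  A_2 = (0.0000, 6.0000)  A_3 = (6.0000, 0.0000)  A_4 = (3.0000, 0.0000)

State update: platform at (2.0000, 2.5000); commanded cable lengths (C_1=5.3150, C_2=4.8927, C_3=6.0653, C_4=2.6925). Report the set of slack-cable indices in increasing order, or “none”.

cable 1: √((4.0000)²+(3.5000)²)=5.3151, C_1=5.3150: taut
cable 2: √((-2.0000)²+(3.5000)²)=4.0311, C_2=4.8927: slack
cable 3: √((4.0000)²+(-2.5000)²)=4.7170, C_3=6.0653: slack
cable 4: √((1.0000)²+(-2.5000)²)=2.6926, C_4=2.6925: taut

2, 3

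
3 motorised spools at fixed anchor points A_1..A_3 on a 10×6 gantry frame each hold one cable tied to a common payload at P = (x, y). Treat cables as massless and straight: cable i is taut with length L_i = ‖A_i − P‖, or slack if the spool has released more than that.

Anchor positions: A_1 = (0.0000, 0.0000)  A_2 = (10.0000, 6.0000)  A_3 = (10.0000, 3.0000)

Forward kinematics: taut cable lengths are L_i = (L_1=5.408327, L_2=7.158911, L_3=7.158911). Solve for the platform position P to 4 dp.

expand ‖A_i−P‖²=L_i² and subtract eq 1 (c_i ≔ ‖A_i‖²−L_i²)
c_1 = 0.0000+0.0000−29.2500 = -29.2500
eq1−eq2 → [-20.0000  -12.0000]·P = -114.0000
eq1−eq3 → [-20.0000  -6.0000]·P = -87.0000
2×2 solve → P = (3.0000, 4.5000)

(3.0000, 4.5000)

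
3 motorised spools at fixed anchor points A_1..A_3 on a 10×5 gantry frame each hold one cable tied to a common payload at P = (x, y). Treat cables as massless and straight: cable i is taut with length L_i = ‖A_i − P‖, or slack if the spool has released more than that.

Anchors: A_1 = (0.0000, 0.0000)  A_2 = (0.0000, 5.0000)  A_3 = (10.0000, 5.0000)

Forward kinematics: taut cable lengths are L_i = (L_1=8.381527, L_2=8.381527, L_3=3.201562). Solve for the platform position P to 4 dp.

each cable: (A_i−P)·(A_i−P) = L_i²; let c_i = ‖A_i‖²−L_i²
c_1 = 0.0000+0.0000−70.2500 = -70.2500
row 1: 0.0000x − 10.0000y = -25.0000  (c_2=-45.2500)
row 2: -20.0000x − 10.0000y = -185.0000  (c_3=114.7500)
Cramer on rows 1–2 → x = 8.0000, y = 2.5000

(8.0000, 2.5000)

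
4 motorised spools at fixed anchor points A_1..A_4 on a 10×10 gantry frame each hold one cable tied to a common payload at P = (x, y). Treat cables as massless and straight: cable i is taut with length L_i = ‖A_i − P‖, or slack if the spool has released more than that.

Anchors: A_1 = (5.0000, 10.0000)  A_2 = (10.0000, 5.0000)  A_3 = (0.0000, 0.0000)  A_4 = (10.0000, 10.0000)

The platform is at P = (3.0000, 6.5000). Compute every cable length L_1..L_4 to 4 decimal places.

cable 1: Δx=2.0000, Δy=3.5000; L_1 = √(Δx²+Δy²) = 4.0311
cable 2: Δx=7.0000, Δy=-1.5000; L_2 = √(Δx²+Δy²) = 7.1589
cable 3: Δx=-3.0000, Δy=-6.5000; L_3 = √(Δx²+Δy²) = 7.1589
cable 4: Δx=7.0000, Δy=3.5000; L_4 = √(Δx²+Δy²) = 7.8262

(4.0311, 7.1589, 7.1589, 7.8262)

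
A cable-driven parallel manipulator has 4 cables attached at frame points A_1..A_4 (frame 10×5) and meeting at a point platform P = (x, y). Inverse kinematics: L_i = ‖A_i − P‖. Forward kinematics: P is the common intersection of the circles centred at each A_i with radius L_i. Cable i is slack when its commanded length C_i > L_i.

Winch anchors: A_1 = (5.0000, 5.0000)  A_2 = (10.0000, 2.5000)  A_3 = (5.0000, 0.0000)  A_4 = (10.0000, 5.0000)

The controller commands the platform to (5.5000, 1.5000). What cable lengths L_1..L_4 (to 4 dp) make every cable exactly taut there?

(3.5355, 4.6098, 1.5811, 5.7009)

L_1 = √((5.0000−5.5000)² + (5.0000−1.5000)²) = 3.5355
L_2 = √((10.0000−5.5000)² + (2.5000−1.5000)²) = 4.6098
L_3 = √((5.0000−5.5000)² + (0.0000−1.5000)²) = 1.5811
L_4 = √((10.0000−5.5000)² + (5.0000−1.5000)²) = 5.7009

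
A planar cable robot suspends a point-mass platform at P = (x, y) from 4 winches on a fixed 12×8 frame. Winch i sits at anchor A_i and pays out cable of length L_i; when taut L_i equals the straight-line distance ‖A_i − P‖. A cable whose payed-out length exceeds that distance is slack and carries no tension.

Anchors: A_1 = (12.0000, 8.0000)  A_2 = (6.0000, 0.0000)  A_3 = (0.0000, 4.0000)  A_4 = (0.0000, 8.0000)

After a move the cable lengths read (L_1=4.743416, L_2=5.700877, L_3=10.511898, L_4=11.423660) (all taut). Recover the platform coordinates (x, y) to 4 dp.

circle eqns → linear via eq_j − eq_1; set k_j = A_j·A_j − L_j²
k_1 = 144.0000+64.0000−22.5000 = 185.5000
12.0000·x + 16.0000·y = k_1−k_2 = 182.0000
24.0000·x + 8.0000·y = k_1−k_3 = 280.0000
24.0000·x + 0.0000·y = k_1−k_4 = 252.0000
solve first two rows → x=10.5000, y=3.5000
check cable 4: ‖A_4−P‖² = 130.5000 ≈ L_4² = 130.5000 ✓

(10.5000, 3.5000)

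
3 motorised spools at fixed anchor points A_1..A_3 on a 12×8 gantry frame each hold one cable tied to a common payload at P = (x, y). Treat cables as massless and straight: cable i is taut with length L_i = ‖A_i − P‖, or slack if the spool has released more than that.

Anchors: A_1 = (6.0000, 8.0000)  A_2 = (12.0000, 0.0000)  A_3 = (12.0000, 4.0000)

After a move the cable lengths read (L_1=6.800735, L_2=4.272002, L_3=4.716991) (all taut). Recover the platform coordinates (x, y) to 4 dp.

expand ‖A_i−P‖²=L_i² and subtract eq 1 (k_i ≔ ‖A_i‖²−L_i²)
k_1 = 36.0000+64.0000−46.2500 = 53.7500
eq1−eq2 → [-12.0000  16.0000]·P = -72.0000
eq1−eq3 → [-12.0000  8.0000]·P = -84.0000
2×2 solve → P = (8.0000, 1.5000)

(8.0000, 1.5000)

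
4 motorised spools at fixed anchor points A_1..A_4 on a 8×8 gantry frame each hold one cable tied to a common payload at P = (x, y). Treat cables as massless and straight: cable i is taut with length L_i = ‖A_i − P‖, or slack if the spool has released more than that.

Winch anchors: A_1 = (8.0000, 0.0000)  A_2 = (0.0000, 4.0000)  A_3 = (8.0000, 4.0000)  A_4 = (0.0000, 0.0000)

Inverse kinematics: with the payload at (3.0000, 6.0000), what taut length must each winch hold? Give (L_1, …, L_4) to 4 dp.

(7.8102, 3.6056, 5.3852, 6.7082)

cable 1: Δx=5.0000, Δy=-6.0000; L_1 = √(Δx²+Δy²) = 7.8102
cable 2: Δx=-3.0000, Δy=-2.0000; L_2 = √(Δx²+Δy²) = 3.6056
cable 3: Δx=5.0000, Δy=-2.0000; L_3 = √(Δx²+Δy²) = 5.3852
cable 4: Δx=-3.0000, Δy=-6.0000; L_4 = √(Δx²+Δy²) = 6.7082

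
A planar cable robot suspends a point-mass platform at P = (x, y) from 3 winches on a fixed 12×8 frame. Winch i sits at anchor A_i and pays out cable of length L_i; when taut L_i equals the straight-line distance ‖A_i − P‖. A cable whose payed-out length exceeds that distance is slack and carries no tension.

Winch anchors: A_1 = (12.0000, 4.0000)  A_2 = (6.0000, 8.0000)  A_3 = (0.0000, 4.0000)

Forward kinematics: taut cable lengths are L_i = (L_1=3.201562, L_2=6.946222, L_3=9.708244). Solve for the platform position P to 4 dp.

each cable: (A_i−P)·(A_i−P) = L_i²; let c_i = ‖A_i‖²−L_i²
c_1 = 144.0000+16.0000−10.2500 = 149.7500
row 1: 12.0000x − 8.0000y = 98.0000  (c_2=51.7500)
row 2: 24.0000x + 0.0000y = 228.0000  (c_3=-78.2500)
Cramer on rows 1–2 → x = 9.5000, y = 2.0000

(9.5000, 2.0000)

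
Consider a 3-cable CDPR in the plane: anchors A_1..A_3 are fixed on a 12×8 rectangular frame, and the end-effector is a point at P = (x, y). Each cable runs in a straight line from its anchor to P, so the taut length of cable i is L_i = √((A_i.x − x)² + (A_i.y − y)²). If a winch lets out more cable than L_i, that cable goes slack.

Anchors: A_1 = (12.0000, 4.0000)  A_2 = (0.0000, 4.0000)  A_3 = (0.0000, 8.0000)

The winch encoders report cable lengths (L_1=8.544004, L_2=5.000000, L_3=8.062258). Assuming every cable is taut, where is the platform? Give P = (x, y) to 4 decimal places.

(4.0000, 1.0000)

circle eqns → linear via eq_j − eq_1; set c_j = A_j·A_j − L_j²
c_1 = 144.0000+16.0000−73.0000 = 87.0000
24.0000·x + 0.0000·y = c_1−c_2 = 96.0000
24.0000·x − 8.0000·y = c_1−c_3 = 88.0000
solve first two rows → x=4.0000, y=1.0000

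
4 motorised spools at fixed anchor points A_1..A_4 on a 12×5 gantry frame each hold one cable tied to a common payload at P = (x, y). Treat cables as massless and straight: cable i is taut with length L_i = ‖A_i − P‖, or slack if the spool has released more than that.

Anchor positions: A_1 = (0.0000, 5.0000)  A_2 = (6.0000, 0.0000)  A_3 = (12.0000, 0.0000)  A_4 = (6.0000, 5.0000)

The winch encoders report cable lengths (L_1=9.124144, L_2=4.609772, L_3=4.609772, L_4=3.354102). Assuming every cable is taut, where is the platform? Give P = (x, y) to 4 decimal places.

circle eqns → linear via eq_j − eq_1; set k_j = A_j·A_j − L_j²
k_1 = 0.0000+25.0000−83.2500 = -58.2500
-12.0000·x + 10.0000·y = k_1−k_2 = -73.0000
-24.0000·x + 10.0000·y = k_1−k_3 = -181.0000
-12.0000·x + 0.0000·y = k_1−k_4 = -108.0000
solve first two rows → x=9.0000, y=3.5000
check cable 4: ‖A_4−P‖² = 11.2500 ≈ L_4² = 11.2500 ✓

(9.0000, 3.5000)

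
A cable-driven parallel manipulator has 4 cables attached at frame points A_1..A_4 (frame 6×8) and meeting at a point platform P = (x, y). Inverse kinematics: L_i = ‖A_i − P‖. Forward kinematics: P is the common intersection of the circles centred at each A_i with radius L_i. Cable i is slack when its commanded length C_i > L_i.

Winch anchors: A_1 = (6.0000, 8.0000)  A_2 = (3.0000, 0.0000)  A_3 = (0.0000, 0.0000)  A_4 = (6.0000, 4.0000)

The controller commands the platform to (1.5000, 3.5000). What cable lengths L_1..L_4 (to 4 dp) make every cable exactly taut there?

L_1: Δ = A_1−P = (4.5000, 4.5000) → ‖Δ‖ = √40.5000 = 6.3640
L_2: Δ = A_2−P = (1.5000, -3.5000) → ‖Δ‖ = √14.5000 = 3.8079
L_3: Δ = A_3−P = (-1.5000, -3.5000) → ‖Δ‖ = √14.5000 = 3.8079
L_4: Δ = A_4−P = (4.5000, 0.5000) → ‖Δ‖ = √20.5000 = 4.5277

(6.3640, 3.8079, 3.8079, 4.5277)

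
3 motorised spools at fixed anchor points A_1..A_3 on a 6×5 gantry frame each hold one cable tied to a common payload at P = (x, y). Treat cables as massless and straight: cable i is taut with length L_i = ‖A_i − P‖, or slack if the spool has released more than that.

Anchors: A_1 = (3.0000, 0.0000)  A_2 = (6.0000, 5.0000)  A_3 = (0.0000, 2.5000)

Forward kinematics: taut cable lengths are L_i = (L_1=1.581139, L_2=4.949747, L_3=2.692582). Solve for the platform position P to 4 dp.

(2.5000, 1.5000)

expand ‖A_i−P‖²=L_i² and subtract eq 1 (c_i ≔ ‖A_i‖²−L_i²)
c_1 = 9.0000+0.0000−2.5000 = 6.5000
eq1−eq2 → [-6.0000  -10.0000]·P = -30.0000
eq1−eq3 → [6.0000  -5.0000]·P = 7.5000
2×2 solve → P = (2.5000, 1.5000)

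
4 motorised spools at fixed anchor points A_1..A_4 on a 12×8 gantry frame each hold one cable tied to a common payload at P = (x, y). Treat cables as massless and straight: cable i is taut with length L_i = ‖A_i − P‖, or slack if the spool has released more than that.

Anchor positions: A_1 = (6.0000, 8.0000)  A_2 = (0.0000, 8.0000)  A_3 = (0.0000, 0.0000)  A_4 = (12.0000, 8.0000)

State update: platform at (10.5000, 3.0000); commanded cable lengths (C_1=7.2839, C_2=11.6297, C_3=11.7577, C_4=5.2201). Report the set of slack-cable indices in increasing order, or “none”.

cable 1: √((-4.5000)²+(5.0000)²)=6.7268, C_1=7.2839: slack
cable 2: √((-10.5000)²+(5.0000)²)=11.6297, C_2=11.6297: taut
cable 3: √((-10.5000)²+(-3.0000)²)=10.9202, C_3=11.7577: slack
cable 4: √((1.5000)²+(5.0000)²)=5.2202, C_4=5.2201: taut

1, 3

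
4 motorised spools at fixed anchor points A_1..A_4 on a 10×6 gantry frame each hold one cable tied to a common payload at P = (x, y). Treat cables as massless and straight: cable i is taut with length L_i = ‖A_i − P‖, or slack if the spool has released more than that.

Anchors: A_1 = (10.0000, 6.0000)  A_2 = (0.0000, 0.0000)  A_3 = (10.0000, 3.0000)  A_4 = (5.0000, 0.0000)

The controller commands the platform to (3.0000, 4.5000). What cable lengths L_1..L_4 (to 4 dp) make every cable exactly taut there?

L_1: Δ = A_1−P = (7.0000, 1.5000) → ‖Δ‖ = √51.2500 = 7.1589
L_2: Δ = A_2−P = (-3.0000, -4.5000) → ‖Δ‖ = √29.2500 = 5.4083
L_3: Δ = A_3−P = (7.0000, -1.5000) → ‖Δ‖ = √51.2500 = 7.1589
L_4: Δ = A_4−P = (2.0000, -4.5000) → ‖Δ‖ = √24.2500 = 4.9244

(7.1589, 5.4083, 7.1589, 4.9244)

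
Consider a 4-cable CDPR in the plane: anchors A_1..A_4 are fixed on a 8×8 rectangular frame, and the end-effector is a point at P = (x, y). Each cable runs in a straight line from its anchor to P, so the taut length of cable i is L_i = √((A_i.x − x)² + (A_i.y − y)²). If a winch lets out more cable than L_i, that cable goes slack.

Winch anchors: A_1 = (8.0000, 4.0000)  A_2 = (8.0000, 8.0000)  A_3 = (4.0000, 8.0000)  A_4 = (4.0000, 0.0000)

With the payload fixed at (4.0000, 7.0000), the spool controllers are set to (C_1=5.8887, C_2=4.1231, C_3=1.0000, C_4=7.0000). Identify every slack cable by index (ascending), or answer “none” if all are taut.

i=1: geometric 5.0000 vs commanded 5.8887 ⇒ slack
i=2: geometric 4.1231 vs commanded 4.1231 ⇒ taut
i=3: geometric 1.0000 vs commanded 1.0000 ⇒ taut
i=4: geometric 7.0000 vs commanded 7.0000 ⇒ taut

1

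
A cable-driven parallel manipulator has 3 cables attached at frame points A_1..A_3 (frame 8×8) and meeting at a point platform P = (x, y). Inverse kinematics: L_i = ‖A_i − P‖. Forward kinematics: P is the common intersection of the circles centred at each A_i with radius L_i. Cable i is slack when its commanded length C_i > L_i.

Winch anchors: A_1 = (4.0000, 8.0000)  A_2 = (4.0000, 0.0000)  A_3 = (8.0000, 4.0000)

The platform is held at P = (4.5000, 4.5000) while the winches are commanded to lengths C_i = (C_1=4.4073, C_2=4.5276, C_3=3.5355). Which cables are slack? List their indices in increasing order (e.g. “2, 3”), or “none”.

cable 1: L_1 = ‖A_1−P‖ = 3.5355;  C_1 = 4.4073 → slack
cable 2: L_2 = ‖A_2−P‖ = 4.5277;  C_2 = 4.5276 → taut
cable 3: L_3 = ‖A_3−P‖ = 3.5355;  C_3 = 3.5355 → taut

1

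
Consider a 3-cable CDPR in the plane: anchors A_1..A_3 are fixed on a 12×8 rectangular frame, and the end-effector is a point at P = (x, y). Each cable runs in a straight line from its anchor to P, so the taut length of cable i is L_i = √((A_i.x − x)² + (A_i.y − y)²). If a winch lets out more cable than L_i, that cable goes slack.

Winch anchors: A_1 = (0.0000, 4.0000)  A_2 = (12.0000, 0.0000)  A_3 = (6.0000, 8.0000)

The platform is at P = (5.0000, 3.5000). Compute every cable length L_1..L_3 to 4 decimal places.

L_1 = √((0.0000−5.0000)² + (4.0000−3.5000)²) = 5.0249
L_2 = √((12.0000−5.0000)² + (0.0000−3.5000)²) = 7.8262
L_3 = √((6.0000−5.0000)² + (8.0000−3.5000)²) = 4.6098

(5.0249, 7.8262, 4.6098)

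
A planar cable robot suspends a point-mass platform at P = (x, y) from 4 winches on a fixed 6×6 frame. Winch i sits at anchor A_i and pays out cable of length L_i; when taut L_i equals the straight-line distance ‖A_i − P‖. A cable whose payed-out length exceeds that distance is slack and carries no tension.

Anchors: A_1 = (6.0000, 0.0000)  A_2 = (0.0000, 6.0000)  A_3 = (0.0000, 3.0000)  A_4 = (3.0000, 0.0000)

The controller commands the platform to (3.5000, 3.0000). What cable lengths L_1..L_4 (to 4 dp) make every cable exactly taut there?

L_1: Δ = A_1−P = (2.5000, -3.0000) → ‖Δ‖ = √15.2500 = 3.9051
L_2: Δ = A_2−P = (-3.5000, 3.0000) → ‖Δ‖ = √21.2500 = 4.6098
L_3: Δ = A_3−P = (-3.5000, 0.0000) → ‖Δ‖ = √12.2500 = 3.5000
L_4: Δ = A_4−P = (-0.5000, -3.0000) → ‖Δ‖ = √9.2500 = 3.0414

(3.9051, 4.6098, 3.5000, 3.0414)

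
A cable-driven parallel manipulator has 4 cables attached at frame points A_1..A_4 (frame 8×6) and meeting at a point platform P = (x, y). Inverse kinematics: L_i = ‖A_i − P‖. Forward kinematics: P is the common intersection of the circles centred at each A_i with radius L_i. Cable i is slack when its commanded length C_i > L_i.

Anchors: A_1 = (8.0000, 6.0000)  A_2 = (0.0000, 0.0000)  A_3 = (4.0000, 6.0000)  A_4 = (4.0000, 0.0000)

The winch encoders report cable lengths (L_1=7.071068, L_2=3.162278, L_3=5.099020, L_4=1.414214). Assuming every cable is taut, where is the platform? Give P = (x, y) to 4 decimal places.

expand ‖A_i−P‖²=L_i² and subtract eq 1 (q_i ≔ ‖A_i‖²−L_i²)
q_1 = 64.0000+36.0000−50.0000 = 50.0000
eq1−eq2 → [16.0000  12.0000]·P = 60.0000
eq1−eq3 → [8.0000  0.0000]·P = 24.0000
eq1−eq4 → [8.0000  12.0000]·P = 36.0000
2×2 solve → P = (3.0000, 1.0000)
check cable 4: ‖A_4−P‖² = 2.0000 ≈ L_4² = 2.0000 ✓

(3.0000, 1.0000)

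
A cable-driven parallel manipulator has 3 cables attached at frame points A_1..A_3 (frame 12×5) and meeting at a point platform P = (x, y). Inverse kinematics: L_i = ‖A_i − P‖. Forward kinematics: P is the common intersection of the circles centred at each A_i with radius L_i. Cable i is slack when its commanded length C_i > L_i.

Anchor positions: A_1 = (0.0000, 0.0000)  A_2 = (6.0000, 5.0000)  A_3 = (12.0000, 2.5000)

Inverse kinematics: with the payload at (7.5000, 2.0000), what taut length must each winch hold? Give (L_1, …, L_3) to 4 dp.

L_1 = √((0.0000−7.5000)² + (0.0000−2.0000)²) = 7.7621
L_2 = √((6.0000−7.5000)² + (5.0000−2.0000)²) = 3.3541
L_3 = √((12.0000−7.5000)² + (2.5000−2.0000)²) = 4.5277

(7.7621, 3.3541, 4.5277)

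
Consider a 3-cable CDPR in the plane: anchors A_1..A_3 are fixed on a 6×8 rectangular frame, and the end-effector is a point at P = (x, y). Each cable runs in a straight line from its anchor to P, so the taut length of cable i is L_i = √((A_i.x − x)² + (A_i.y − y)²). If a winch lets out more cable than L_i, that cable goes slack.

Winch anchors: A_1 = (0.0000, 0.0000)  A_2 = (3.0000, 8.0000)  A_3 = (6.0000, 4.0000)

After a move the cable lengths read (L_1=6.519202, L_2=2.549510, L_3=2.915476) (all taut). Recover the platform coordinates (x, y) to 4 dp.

expand ‖A_i−P‖²=L_i² and subtract eq 1 (k_i ≔ ‖A_i‖²−L_i²)
k_1 = 0.0000+0.0000−42.5000 = -42.5000
eq1−eq2 → [-6.0000  -16.0000]·P = -109.0000
eq1−eq3 → [-12.0000  -8.0000]·P = -86.0000
2×2 solve → P = (3.5000, 5.5000)

(3.5000, 5.5000)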